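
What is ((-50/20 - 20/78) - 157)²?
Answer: 155276521/6084 ≈ 25522.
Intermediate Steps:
((-50/20 - 20/78) - 157)² = ((-50*1/20 - 20*1/78) - 157)² = ((-5/2 - 10/39) - 157)² = (-215/78 - 157)² = (-12461/78)² = 155276521/6084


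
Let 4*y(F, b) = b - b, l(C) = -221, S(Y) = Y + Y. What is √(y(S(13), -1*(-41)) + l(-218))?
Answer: I*√221 ≈ 14.866*I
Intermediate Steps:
S(Y) = 2*Y
y(F, b) = 0 (y(F, b) = (b - b)/4 = (¼)*0 = 0)
√(y(S(13), -1*(-41)) + l(-218)) = √(0 - 221) = √(-221) = I*√221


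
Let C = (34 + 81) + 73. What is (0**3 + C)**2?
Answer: 35344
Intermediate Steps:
C = 188 (C = 115 + 73 = 188)
(0**3 + C)**2 = (0**3 + 188)**2 = (0 + 188)**2 = 188**2 = 35344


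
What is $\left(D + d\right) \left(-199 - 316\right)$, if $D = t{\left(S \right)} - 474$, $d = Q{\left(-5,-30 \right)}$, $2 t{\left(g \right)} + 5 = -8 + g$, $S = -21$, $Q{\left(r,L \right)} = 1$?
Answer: $252350$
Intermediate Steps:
$t{\left(g \right)} = - \frac{13}{2} + \frac{g}{2}$ ($t{\left(g \right)} = - \frac{5}{2} + \frac{-8 + g}{2} = - \frac{5}{2} + \left(-4 + \frac{g}{2}\right) = - \frac{13}{2} + \frac{g}{2}$)
$d = 1$
$D = -491$ ($D = \left(- \frac{13}{2} + \frac{1}{2} \left(-21\right)\right) - 474 = \left(- \frac{13}{2} - \frac{21}{2}\right) - 474 = -17 - 474 = -491$)
$\left(D + d\right) \left(-199 - 316\right) = \left(-491 + 1\right) \left(-199 - 316\right) = - 490 \left(-199 - 316\right) = \left(-490\right) \left(-515\right) = 252350$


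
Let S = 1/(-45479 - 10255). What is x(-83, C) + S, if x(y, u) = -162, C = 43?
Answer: -9028909/55734 ≈ -162.00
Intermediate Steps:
S = -1/55734 (S = 1/(-55734) = -1/55734 ≈ -1.7942e-5)
x(-83, C) + S = -162 - 1/55734 = -9028909/55734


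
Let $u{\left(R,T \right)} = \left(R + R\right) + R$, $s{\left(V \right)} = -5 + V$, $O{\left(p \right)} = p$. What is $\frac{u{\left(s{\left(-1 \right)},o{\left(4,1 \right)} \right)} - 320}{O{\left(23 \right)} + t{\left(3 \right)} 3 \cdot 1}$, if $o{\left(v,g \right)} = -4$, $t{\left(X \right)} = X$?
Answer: $- \frac{169}{16} \approx -10.563$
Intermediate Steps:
$u{\left(R,T \right)} = 3 R$ ($u{\left(R,T \right)} = 2 R + R = 3 R$)
$\frac{u{\left(s{\left(-1 \right)},o{\left(4,1 \right)} \right)} - 320}{O{\left(23 \right)} + t{\left(3 \right)} 3 \cdot 1} = \frac{3 \left(-5 - 1\right) - 320}{23 + 3 \cdot 3 \cdot 1} = \frac{3 \left(-6\right) - 320}{23 + 9 \cdot 1} = \frac{-18 - 320}{23 + 9} = - \frac{338}{32} = \left(-338\right) \frac{1}{32} = - \frac{169}{16}$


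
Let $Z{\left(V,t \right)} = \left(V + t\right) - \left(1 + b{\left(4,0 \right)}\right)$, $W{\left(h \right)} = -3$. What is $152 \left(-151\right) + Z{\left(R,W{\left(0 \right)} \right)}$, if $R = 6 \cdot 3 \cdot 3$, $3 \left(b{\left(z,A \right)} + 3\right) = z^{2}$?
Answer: $- \frac{68713}{3} \approx -22904.0$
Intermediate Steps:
$b{\left(z,A \right)} = -3 + \frac{z^{2}}{3}$
$R = 54$ ($R = 18 \cdot 3 = 54$)
$Z{\left(V,t \right)} = - \frac{10}{3} + V + t$ ($Z{\left(V,t \right)} = \left(V + t\right) - \left(-2 + \frac{16}{3}\right) = \left(V + t\right) - \frac{10}{3} = - \frac{10}{3} + V + t$)
$152 \left(-151\right) + Z{\left(R,W{\left(0 \right)} \right)} = 152 \left(-151\right) - - \frac{143}{3} = -22952 + \frac{143}{3} = - \frac{68713}{3}$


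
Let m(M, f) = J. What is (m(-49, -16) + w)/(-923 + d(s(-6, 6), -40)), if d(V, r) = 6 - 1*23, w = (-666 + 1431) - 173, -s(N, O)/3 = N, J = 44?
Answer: -159/235 ≈ -0.67660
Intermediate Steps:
m(M, f) = 44
s(N, O) = -3*N
w = 592 (w = 765 - 173 = 592)
d(V, r) = -17 (d(V, r) = 6 - 23 = -17)
(m(-49, -16) + w)/(-923 + d(s(-6, 6), -40)) = (44 + 592)/(-923 - 17) = 636/(-940) = 636*(-1/940) = -159/235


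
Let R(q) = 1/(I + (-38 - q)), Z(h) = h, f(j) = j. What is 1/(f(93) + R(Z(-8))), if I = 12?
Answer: 18/1673 ≈ 0.010759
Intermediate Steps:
R(q) = 1/(-26 - q) (R(q) = 1/(12 + (-38 - q)) = 1/(-26 - q))
1/(f(93) + R(Z(-8))) = 1/(93 - 1/(26 - 8)) = 1/(93 - 1/18) = 1/(1673/18) = 18/1673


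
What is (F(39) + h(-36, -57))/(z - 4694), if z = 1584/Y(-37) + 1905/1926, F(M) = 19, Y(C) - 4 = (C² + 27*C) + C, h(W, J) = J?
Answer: 8221452/1014334753 ≈ 0.0081053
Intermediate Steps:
Y(C) = 4 + C² + 28*C (Y(C) = 4 + ((C² + 27*C) + C) = 4 + (C² + 28*C) = 4 + C² + 28*C)
z = 1230923/216354 (z = 1584/(4 + (-37)² + 28*(-37)) + 1905/1926 = 1584/(4 + 1369 - 1036) + 1905*(1/1926) = 1584/337 + 635/642 = 1230923/216354 ≈ 5.6894)
(F(39) + h(-36, -57))/(z - 4694) = (19 - 57)/(1230923/216354 - 4694) = -38/(-1014334753/216354) = -38*(-216354/1014334753) = 8221452/1014334753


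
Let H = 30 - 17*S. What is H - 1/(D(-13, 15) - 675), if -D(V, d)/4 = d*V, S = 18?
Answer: -28981/105 ≈ -276.01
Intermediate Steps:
D(V, d) = -4*V*d (D(V, d) = -4*d*V = -4*V*d)
H = -276 (H = 30 - 17*18 = 30 - 306 = -276)
H - 1/(D(-13, 15) - 675) = -276 - 1/(-4*(-13)*15 - 675) = -276 - 1/(780 - 675) = -276 - 1/105 = -28981/105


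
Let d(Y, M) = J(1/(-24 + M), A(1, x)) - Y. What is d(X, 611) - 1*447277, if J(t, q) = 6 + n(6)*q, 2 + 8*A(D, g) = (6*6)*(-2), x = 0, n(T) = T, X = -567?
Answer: -893519/2 ≈ -4.4676e+5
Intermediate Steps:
A(D, g) = -37/4 (A(D, g) = -¼ + ((6*6)*(-2))/8 = -¼ + (36*(-2))/8 = -¼ + (⅛)*(-72) = -¼ - 9 = -37/4)
J(t, q) = 6 + 6*q
d(Y, M) = -99/2 - Y (d(Y, M) = (6 + 6*(-37/4)) - Y = (6 - 111/2) - Y = -99/2 - Y)
d(X, 611) - 1*447277 = (-99/2 - 1*(-567)) - 1*447277 = (-99/2 + 567) - 447277 = 1035/2 - 447277 = -893519/2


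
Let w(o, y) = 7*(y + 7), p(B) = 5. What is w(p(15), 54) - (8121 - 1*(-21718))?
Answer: -29412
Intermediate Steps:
w(o, y) = 49 + 7*y (w(o, y) = 7*(7 + y) = 49 + 7*y)
w(p(15), 54) - (8121 - 1*(-21718)) = (49 + 7*54) - (8121 - 1*(-21718)) = (49 + 378) - (8121 + 21718) = 427 - 1*29839 = 427 - 29839 = -29412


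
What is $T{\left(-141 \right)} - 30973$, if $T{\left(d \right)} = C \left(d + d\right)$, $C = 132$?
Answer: $-68197$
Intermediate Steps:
$T{\left(d \right)} = 264 d$ ($T{\left(d \right)} = 132 \left(d + d\right) = 132 \cdot 2 d = 264 d$)
$T{\left(-141 \right)} - 30973 = 264 \left(-141\right) - 30973 = -37224 - 30973 = -68197$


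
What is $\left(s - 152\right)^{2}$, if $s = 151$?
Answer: $1$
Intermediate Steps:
$\left(s - 152\right)^{2} = \left(151 - 152\right)^{2} = \left(-1\right)^{2} = 1$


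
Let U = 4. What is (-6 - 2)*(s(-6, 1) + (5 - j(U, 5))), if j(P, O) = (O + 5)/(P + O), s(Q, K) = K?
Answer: -352/9 ≈ -39.111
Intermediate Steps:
j(P, O) = (5 + O)/(O + P)
(-6 - 2)*(s(-6, 1) + (5 - j(U, 5))) = (-6 - 2)*(1 + (5 - (5 + 5)/(5 + 4))) = -8*(1 + (5 - 10/9)) = -8*(1 + 35/9) = -8*44/9 = -352/9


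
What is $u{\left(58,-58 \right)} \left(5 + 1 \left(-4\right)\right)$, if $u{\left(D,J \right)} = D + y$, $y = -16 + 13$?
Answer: $55$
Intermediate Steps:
$y = -3$
$u{\left(D,J \right)} = -3 + D$ ($u{\left(D,J \right)} = D - 3 = -3 + D$)
$u{\left(58,-58 \right)} \left(5 + 1 \left(-4\right)\right) = \left(-3 + 58\right) \left(5 + 1 \left(-4\right)\right) = 55 \left(5 - 4\right) = 55 \cdot 1 = 55$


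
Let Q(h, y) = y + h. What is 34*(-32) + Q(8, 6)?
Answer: -1074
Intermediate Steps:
Q(h, y) = h + y
34*(-32) + Q(8, 6) = 34*(-32) + (8 + 6) = -1088 + 14 = -1074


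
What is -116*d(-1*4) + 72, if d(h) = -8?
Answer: 1000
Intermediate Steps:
-116*d(-1*4) + 72 = -116*(-8) + 72 = 928 + 72 = 1000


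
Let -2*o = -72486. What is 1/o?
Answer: 1/36243 ≈ 2.7592e-5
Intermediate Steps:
o = 36243 (o = -½*(-72486) = 36243)
1/o = 1/36243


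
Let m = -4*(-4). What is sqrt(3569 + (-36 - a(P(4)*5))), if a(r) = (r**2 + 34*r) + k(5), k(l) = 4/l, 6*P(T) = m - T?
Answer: sqrt(77305)/5 ≈ 55.608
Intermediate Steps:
m = 16
P(T) = 8/3 - T/6 (P(T) = (16 - T)/6 = 8/3 - T/6)
a(r) = 4/5 + r**2 + 34*r (a(r) = (r**2 + 34*r) + 4/5 = 4/5 + r**2 + 34*r)
sqrt(3569 + (-36 - a(P(4)*5))) = sqrt(3569 + (-36 - (4/5 + ((8/3 - 1/6*4)*5)**2 + 34*((8/3 - 1/6*4)*5)))) = sqrt(3569 + (-36 - (4/5 + ((8/3 - 2/3)*5)**2 + 34*((8/3 - 2/3)*5)))) = sqrt(3569 + (-36 - (4/5 + (2*5)**2 + 34*(2*5)))) = sqrt(3569 + (-36 - (4/5 + 10**2 + 34*10))) = sqrt(3569 + (-36 - (4/5 + 100 + 340))) = sqrt(3569 + (-36 - 1*2204/5)) = sqrt(3569 + (-36 - 2204/5)) = sqrt(3569 - 2384/5) = sqrt(15461/5) = sqrt(77305)/5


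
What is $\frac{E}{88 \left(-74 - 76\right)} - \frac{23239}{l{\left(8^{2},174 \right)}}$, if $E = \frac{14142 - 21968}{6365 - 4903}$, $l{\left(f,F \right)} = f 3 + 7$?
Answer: $- \frac{5214813491}{44655600} \approx -116.78$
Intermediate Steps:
$l{\left(f,F \right)} = 7 + 3 f$ ($l{\left(f,F \right)} = 3 f + 7 = 7 + 3 f$)
$E = - \frac{91}{17}$ ($E = - \frac{7826}{1462} = \left(-7826\right) \frac{1}{1462} = - \frac{91}{17} \approx -5.3529$)
$\frac{E}{88 \left(-74 - 76\right)} - \frac{23239}{l{\left(8^{2},174 \right)}} = - \frac{91}{17 \cdot 88 \left(-74 - 76\right)} - \frac{23239}{7 + 3 \cdot 8^{2}} = - \frac{91}{17 \cdot 88 \left(-150\right)} - \frac{23239}{7 + 3 \cdot 64} = - \frac{91}{17 \left(-13200\right)} - \frac{23239}{7 + 192} = \left(- \frac{91}{17}\right) \left(- \frac{1}{13200}\right) - \frac{23239}{199} = \frac{91}{224400} - \frac{23239}{199} = - \frac{5214813491}{44655600}$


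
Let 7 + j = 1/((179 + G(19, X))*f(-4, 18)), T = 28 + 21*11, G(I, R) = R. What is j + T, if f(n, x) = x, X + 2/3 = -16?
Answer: 736345/2922 ≈ 252.00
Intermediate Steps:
X = -50/3 (X = -⅔ - 16 = -50/3 ≈ -16.667)
T = 259 (T = 28 + 231 = 259)
j = -20453/2922 (j = -7 + 1/((179 - 50/3)*18) = -7 + 1/((487/3)*18) = -7 + 1/2922 = -20453/2922 ≈ -6.9997)
j + T = -20453/2922 + 259 = 736345/2922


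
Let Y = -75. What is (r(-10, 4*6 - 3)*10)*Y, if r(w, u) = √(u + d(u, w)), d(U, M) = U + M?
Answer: -3000*√2 ≈ -4242.6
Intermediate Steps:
d(U, M) = M + U
r(w, u) = √(w + 2*u) (r(w, u) = √(u + (w + u)) = √(u + (u + w)) = √(w + 2*u))
(r(-10, 4*6 - 3)*10)*Y = (√(-10 + 2*(4*6 - 3))*10)*(-75) = (√(-10 + 2*(24 - 3))*10)*(-75) = (√(-10 + 2*21)*10)*(-75) = (√(-10 + 42)*10)*(-75) = (√32*10)*(-75) = ((4*√2)*10)*(-75) = (40*√2)*(-75) = -3000*√2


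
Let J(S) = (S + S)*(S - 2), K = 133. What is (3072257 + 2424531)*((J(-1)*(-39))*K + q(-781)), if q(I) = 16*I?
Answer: -239758898984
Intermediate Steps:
J(S) = 2*S*(-2 + S) (J(S) = (2*S)*(-2 + S) = 2*S*(-2 + S))
(3072257 + 2424531)*((J(-1)*(-39))*K + q(-781)) = (3072257 + 2424531)*(((2*(-1)*(-2 - 1))*(-39))*133 + 16*(-781)) = 5496788*(((2*(-1)*(-3))*(-39))*133 - 12496) = 5496788*((6*(-39))*133 - 12496) = 5496788*(-234*133 - 12496) = 5496788*(-31122 - 12496) = 5496788*(-43618) = -239758898984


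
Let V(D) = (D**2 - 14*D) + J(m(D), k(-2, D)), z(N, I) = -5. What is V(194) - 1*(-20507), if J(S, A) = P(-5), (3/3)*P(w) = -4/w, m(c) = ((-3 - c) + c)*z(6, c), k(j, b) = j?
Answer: 277139/5 ≈ 55428.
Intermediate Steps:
m(c) = 15 (m(c) = ((-3 - c) + c)*(-5) = -3*(-5) = 15)
P(w) = -4/w
J(S, A) = 4/5 (J(S, A) = -4/(-5) = -4*(-1/5) = 4/5)
V(D) = 4/5 + D**2 - 14*D (V(D) = (D**2 - 14*D) + 4/5 = 4/5 + D**2 - 14*D)
V(194) - 1*(-20507) = (4/5 + 194**2 - 14*194) - 1*(-20507) = (4/5 + 37636 - 2716) + 20507 = 174604/5 + 20507 = 277139/5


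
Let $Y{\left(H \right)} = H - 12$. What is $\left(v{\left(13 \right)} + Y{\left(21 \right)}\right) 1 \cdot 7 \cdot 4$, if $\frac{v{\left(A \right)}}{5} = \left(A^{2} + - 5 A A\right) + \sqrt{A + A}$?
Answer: $-94388 + 140 \sqrt{26} \approx -93674.0$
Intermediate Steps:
$Y{\left(H \right)} = -12 + H$ ($Y{\left(H \right)} = H - 12 = -12 + H$)
$v{\left(A \right)} = - 20 A^{2} + 5 \sqrt{2} \sqrt{A}$ ($v{\left(A \right)} = 5 \left(\left(A^{2} + - 5 A A\right) + \sqrt{A + A}\right) = 5 \left(\left(A^{2} - 5 A^{2}\right) + \sqrt{2 A}\right) = 5 \left(- 4 A^{2} + \sqrt{2} \sqrt{A}\right) = - 20 A^{2} + 5 \sqrt{2} \sqrt{A}$)
$\left(v{\left(13 \right)} + Y{\left(21 \right)}\right) 1 \cdot 7 \cdot 4 = \left(\left(- 20 \cdot 13^{2} + 5 \sqrt{2} \sqrt{13}\right) + \left(-12 + 21\right)\right) 1 \cdot 7 \cdot 4 = \left(\left(\left(-20\right) 169 + 5 \sqrt{26}\right) + 9\right) 7 \cdot 4 = \left(\left(-3380 + 5 \sqrt{26}\right) + 9\right) 28 = \left(-3371 + 5 \sqrt{26}\right) 28 = -94388 + 140 \sqrt{26}$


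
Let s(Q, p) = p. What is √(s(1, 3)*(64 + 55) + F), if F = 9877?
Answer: √10234 ≈ 101.16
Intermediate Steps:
√(s(1, 3)*(64 + 55) + F) = √(3*(64 + 55) + 9877) = √(3*119 + 9877) = √(357 + 9877) = √10234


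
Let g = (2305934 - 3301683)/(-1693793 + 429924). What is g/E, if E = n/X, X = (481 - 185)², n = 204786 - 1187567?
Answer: -87243544384/1242106439689 ≈ -0.070238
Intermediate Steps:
g = 995749/1263869 (g = -995749/(-1263869) = -995749*(-1/1263869) = 995749/1263869 ≈ 0.78786)
n = -982781
X = 87616 (X = 296² = 87616)
E = -982781/87616 ≈ -11.217
g/E = 995749/(1263869*(-982781/87616)) = (995749/1263869)*(-87616/982781) = -87243544384/1242106439689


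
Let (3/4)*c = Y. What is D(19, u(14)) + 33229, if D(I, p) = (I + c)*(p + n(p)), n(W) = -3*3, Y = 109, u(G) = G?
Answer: 102152/3 ≈ 34051.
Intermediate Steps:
n(W) = -9
c = 436/3 (c = (4/3)*109 = 436/3 ≈ 145.33)
D(I, p) = (-9 + p)*(436/3 + I) (D(I, p) = (I + 436/3)*(p - 9) = (436/3 + I)*(-9 + p) = (-9 + p)*(436/3 + I))
D(19, u(14)) + 33229 = (-1308 - 9*19 + (436/3)*14 + 19*14) + 33229 = (-1308 - 171 + 6104/3 + 266) + 33229 = 2465/3 + 33229 = 102152/3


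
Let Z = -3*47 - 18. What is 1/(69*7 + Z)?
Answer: 1/324 ≈ 0.0030864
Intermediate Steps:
Z = -159 (Z = -141 - 18 = -159)
1/(69*7 + Z) = 1/(69*7 - 159) = 1/(483 - 159) = 1/324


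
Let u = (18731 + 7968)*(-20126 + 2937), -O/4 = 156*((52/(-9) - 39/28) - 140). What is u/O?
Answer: -9637511331/1928524 ≈ -4997.4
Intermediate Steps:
O = 1928524/21 (O = -624*((52/(-9) - 39/28) - 140) = -624*((52*(-1/9) - 39*1/28) - 140) = -624*((-52/9 - 39/28) - 140) = -624*(-1807/252 - 140) = -624*(-37087)/252 = -4*(-482131/21) = 1928524/21 ≈ 91835.)
u = -458929111 (u = 26699*(-17189) = -458929111)
u/O = -458929111/1928524/21 = -458929111*21/1928524 = -9637511331/1928524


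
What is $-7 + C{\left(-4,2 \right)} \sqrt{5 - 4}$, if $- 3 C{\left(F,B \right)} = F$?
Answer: $- \frac{17}{3} \approx -5.6667$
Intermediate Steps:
$C{\left(F,B \right)} = - \frac{F}{3}$
$-7 + C{\left(-4,2 \right)} \sqrt{5 - 4} = -7 + \left(- \frac{1}{3}\right) \left(-4\right) \sqrt{5 - 4} = -7 + \frac{4 \sqrt{1}}{3} = -7 + \frac{4}{3} \cdot 1 = -7 + \frac{4}{3} = - \frac{17}{3}$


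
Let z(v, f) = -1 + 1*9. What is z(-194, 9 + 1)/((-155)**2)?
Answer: 8/24025 ≈ 0.00033299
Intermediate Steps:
z(v, f) = 8 (z(v, f) = -1 + 9 = 8)
z(-194, 9 + 1)/((-155)**2) = 8/((-155)**2) = 8/24025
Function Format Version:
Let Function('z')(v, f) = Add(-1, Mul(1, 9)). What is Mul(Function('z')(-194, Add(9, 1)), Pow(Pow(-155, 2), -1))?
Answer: Rational(8, 24025) ≈ 0.00033299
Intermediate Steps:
Function('z')(v, f) = 8 (Function('z')(v, f) = Add(-1, 9) = 8)
Mul(Function('z')(-194, Add(9, 1)), Pow(Pow(-155, 2), -1)) = Mul(8, Pow(Pow(-155, 2), -1)) = Mul(8, Pow(24025, -1)) = Mul(8, Rational(1, 24025)) = Rational(8, 24025)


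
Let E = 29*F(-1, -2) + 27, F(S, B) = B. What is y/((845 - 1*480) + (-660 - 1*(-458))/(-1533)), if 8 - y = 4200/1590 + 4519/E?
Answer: 380660763/919664321 ≈ 0.41391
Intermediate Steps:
E = -31 (E = 29*(-2) + 27 = -58 + 27 = -31)
y = 248311/1643 (y = 8 - (4200/1590 + 4519/(-31)) = 8 - (4200*(1/1590) + 4519*(-1/31)) = 8 - (140/53 - 4519/31) = 8 - 1*(-235167/1643) = 8 + 235167/1643 = 248311/1643 ≈ 151.13)
y/((845 - 1*480) + (-660 - 1*(-458))/(-1533)) = 248311/(1643*((845 - 1*480) + (-660 - 1*(-458))/(-1533))) = 248311/(1643*((845 - 480) + (-660 + 458)*(-1/1533))) = 248311/(1643*(365 - 202*(-1/1533))) = 248311/(1643*(365 + 202/1533)) = 248311/(1643*(559747/1533)) = (248311/1643)*(1533/559747) = 380660763/919664321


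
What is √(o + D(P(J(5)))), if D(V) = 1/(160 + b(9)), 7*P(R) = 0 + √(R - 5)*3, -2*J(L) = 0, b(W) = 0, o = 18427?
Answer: √29483210/40 ≈ 135.75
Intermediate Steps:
J(L) = 0 (J(L) = -½*0 = 0)
P(R) = 3*√(-5 + R)/7 (P(R) = (0 + √(R - 5)*3)/7 = (0 + √(-5 + R)*3)/7 = (0 + 3*√(-5 + R))/7 = (3*√(-5 + R))/7 = 3*√(-5 + R)/7)
D(V) = 1/160 (D(V) = 1/(160 + 0) = 1/160)
√(o + D(P(J(5)))) = √(18427 + 1/160) = √(2948321/160) = √29483210/40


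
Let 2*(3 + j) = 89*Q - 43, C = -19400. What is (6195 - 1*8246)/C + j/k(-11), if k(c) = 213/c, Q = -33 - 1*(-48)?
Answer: -136779337/4132200 ≈ -33.101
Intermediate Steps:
Q = 15 (Q = -33 + 48 = 15)
j = 643 (j = -3 + (89*15 - 43)/2 = -3 + (1335 - 43)/2 = -3 + (½)*1292 = -3 + 646 = 643)
(6195 - 1*8246)/C + j/k(-11) = (6195 - 1*8246)/(-19400) + 643/((213/(-11))) = (6195 - 8246)*(-1/19400) + 643/((213*(-1/11))) = -2051*(-1/19400) + 643/(-213/11) = 2051/19400 + 643*(-11/213) = 2051/19400 - 7073/213 = -136779337/4132200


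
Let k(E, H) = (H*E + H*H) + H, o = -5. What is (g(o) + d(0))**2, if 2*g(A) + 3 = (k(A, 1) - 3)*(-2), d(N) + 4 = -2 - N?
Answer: 9/4 ≈ 2.2500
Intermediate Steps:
d(N) = -6 - N (d(N) = -4 + (-2 - N) = -6 - N)
k(E, H) = H + H**2 + E*H (k(E, H) = (E*H + H**2) + H = (H**2 + E*H) + H = H + H**2 + E*H)
g(A) = -1/2 - A (g(A) = -3/2 + ((1*(1 + A + 1) - 3)*(-2))/2 = -3/2 + ((1*(2 + A) - 3)*(-2))/2 = -3/2 + (((2 + A) - 3)*(-2))/2 = -3/2 + ((-1 + A)*(-2))/2 = -3/2 + (2 - 2*A)/2 = -3/2 + (1 - A) = -1/2 - A)
(g(o) + d(0))**2 = ((-1/2 - 1*(-5)) + (-6 - 1*0))**2 = ((-1/2 + 5) + (-6 + 0))**2 = (9/2 - 6)**2 = (-3/2)**2 = 9/4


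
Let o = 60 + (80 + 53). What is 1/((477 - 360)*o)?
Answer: 1/22581 ≈ 4.4285e-5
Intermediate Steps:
o = 193 (o = 60 + 133 = 193)
1/((477 - 360)*o) = 1/((477 - 360)*193) = 1/(117*193) = 1/22581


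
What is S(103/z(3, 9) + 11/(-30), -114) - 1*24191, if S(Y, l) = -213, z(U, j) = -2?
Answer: -24404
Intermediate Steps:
S(103/z(3, 9) + 11/(-30), -114) - 1*24191 = -213 - 1*24191 = -213 - 24191 = -24404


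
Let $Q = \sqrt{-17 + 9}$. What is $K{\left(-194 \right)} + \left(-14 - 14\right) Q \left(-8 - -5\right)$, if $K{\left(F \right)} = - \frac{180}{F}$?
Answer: $\frac{90}{97} + 168 i \sqrt{2} \approx 0.92784 + 237.59 i$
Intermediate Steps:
$Q = 2 i \sqrt{2}$ ($Q = \sqrt{-8} = 2 i \sqrt{2} \approx 2.8284 i$)
$K{\left(-194 \right)} + \left(-14 - 14\right) Q \left(-8 - -5\right) = - \frac{180}{-194} + \left(-14 - 14\right) 2 i \sqrt{2} \left(-8 - -5\right) = \left(-180\right) \left(- \frac{1}{194}\right) + - 28 \cdot 2 i \sqrt{2} \left(-8 + 5\right) = \frac{90}{97} + - 56 i \sqrt{2} \left(-3\right) = \frac{90}{97} + 168 i \sqrt{2}$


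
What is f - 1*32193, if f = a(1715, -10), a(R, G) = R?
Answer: -30478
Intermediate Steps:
f = 1715
f - 1*32193 = 1715 - 1*32193 = 1715 - 32193 = -30478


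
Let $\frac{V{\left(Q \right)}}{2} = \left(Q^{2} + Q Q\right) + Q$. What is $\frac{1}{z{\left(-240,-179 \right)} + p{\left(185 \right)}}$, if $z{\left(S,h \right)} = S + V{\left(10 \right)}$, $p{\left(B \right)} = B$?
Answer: $\frac{1}{365} \approx 0.0027397$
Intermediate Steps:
$V{\left(Q \right)} = 2 Q + 4 Q^{2}$ ($V{\left(Q \right)} = 2 \left(\left(Q^{2} + Q Q\right) + Q\right) = 2 \left(\left(Q^{2} + Q^{2}\right) + Q\right) = 2 \left(2 Q^{2} + Q\right) = 2 \left(Q + 2 Q^{2}\right) = 2 Q + 4 Q^{2}$)
$z{\left(S,h \right)} = 420 + S$ ($z{\left(S,h \right)} = S + 2 \cdot 10 \left(1 + 2 \cdot 10\right) = S + 2 \cdot 10 \left(1 + 20\right) = S + 2 \cdot 10 \cdot 21 = S + 420 = 420 + S$)
$\frac{1}{z{\left(-240,-179 \right)} + p{\left(185 \right)}} = \frac{1}{\left(420 - 240\right) + 185} = \frac{1}{180 + 185} = \frac{1}{365}$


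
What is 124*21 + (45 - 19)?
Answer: 2630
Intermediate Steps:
124*21 + (45 - 19) = 2604 + 26 = 2630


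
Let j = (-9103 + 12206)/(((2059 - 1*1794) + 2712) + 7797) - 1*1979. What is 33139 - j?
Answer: 378358229/10774 ≈ 35118.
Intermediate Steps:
j = -21318643/10774 (j = 3103/(((2059 - 1794) + 2712) + 7797) - 1979 = 3103/((265 + 2712) + 7797) - 1979 = 3103/(2977 + 7797) - 1979 = 3103/10774 - 1979 = -21318643/10774 ≈ -1978.7)
33139 - j = 33139 - 1*(-21318643/10774) = 33139 + 21318643/10774 = 378358229/10774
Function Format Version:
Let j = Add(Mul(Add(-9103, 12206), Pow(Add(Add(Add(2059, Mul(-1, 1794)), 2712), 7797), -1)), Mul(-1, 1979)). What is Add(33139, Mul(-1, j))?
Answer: Rational(378358229, 10774) ≈ 35118.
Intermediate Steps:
j = Rational(-21318643, 10774) (j = Add(Mul(3103, Pow(Add(Add(Add(2059, -1794), 2712), 7797), -1)), -1979) = Add(Mul(3103, Pow(Add(Add(265, 2712), 7797), -1)), -1979) = Add(Mul(3103, Pow(Add(2977, 7797), -1)), -1979) = Add(Mul(3103, Pow(10774, -1)), -1979) = Add(Mul(3103, Rational(1, 10774)), -1979) = Add(Rational(3103, 10774), -1979) = Rational(-21318643, 10774) ≈ -1978.7)
Add(33139, Mul(-1, j)) = Add(33139, Mul(-1, Rational(-21318643, 10774))) = Add(33139, Rational(21318643, 10774)) = Rational(378358229, 10774)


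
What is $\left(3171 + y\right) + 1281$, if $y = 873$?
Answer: $5325$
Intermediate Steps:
$\left(3171 + y\right) + 1281 = \left(3171 + 873\right) + 1281 = 4044 + 1281 = 5325$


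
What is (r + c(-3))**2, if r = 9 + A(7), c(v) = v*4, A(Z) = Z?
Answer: 16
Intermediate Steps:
c(v) = 4*v
r = 16 (r = 9 + 7 = 16)
(r + c(-3))**2 = (16 + 4*(-3))**2 = (16 - 12)**2 = 4**2 = 16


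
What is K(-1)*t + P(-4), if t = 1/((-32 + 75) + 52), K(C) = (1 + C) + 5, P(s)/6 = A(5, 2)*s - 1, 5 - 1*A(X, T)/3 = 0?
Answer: -6953/19 ≈ -365.95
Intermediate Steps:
A(X, T) = 15 (A(X, T) = 15 - 3*0 = 15 + 0 = 15)
P(s) = -6 + 90*s (P(s) = 6*(15*s - 1) = 6*(-1 + 15*s) = -6 + 90*s)
K(C) = 6 + C
t = 1/95 (t = 1/(43 + 52) = 1/95 ≈ 0.010526)
K(-1)*t + P(-4) = (6 - 1)*(1/95) + (-6 + 90*(-4)) = 5*(1/95) + (-6 - 360) = 1/19 - 366 = -6953/19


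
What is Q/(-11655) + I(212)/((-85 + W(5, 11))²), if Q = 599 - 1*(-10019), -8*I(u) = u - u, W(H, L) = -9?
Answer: -10618/11655 ≈ -0.91103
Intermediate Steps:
I(u) = 0 (I(u) = -(u - u)/8 = -⅛*0 = 0)
Q = 10618 (Q = 599 + 10019 = 10618)
Q/(-11655) + I(212)/((-85 + W(5, 11))²) = 10618/(-11655) + 0/((-85 - 9)²) = 10618*(-1/11655) + 0/((-94)²) = -10618/11655 + 0/8836 = -10618/11655 + 0*(1/8836) = -10618/11655 + 0 = -10618/11655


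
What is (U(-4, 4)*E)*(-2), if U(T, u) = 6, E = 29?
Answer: -348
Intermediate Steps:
(U(-4, 4)*E)*(-2) = (6*29)*(-2) = 174*(-2) = -348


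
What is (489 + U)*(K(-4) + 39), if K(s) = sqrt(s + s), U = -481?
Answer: 312 + 16*I*sqrt(2) ≈ 312.0 + 22.627*I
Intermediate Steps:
K(s) = sqrt(2)*sqrt(s) (K(s) = sqrt(2*s) = sqrt(2)*sqrt(s))
(489 + U)*(K(-4) + 39) = (489 - 481)*(sqrt(2)*sqrt(-4) + 39) = 8*(sqrt(2)*(2*I) + 39) = 8*(2*I*sqrt(2) + 39) = 8*(39 + 2*I*sqrt(2)) = 312 + 16*I*sqrt(2)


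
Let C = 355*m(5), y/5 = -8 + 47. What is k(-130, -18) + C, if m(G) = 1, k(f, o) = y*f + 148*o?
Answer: -27659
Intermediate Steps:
y = 195 (y = 5*(-8 + 47) = 5*39 = 195)
k(f, o) = 148*o + 195*f (k(f, o) = 195*f + 148*o = 148*o + 195*f)
C = 355 (C = 355*1 = 355)
k(-130, -18) + C = (148*(-18) + 195*(-130)) + 355 = (-2664 - 25350) + 355 = -28014 + 355 = -27659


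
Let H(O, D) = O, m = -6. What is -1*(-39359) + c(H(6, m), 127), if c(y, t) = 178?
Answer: 39537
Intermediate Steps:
-1*(-39359) + c(H(6, m), 127) = -1*(-39359) + 178 = 39359 + 178 = 39537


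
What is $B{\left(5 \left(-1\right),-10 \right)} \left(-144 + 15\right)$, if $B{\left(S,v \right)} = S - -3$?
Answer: $258$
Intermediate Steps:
$B{\left(S,v \right)} = 3 + S$ ($B{\left(S,v \right)} = S + 3 = 3 + S$)
$B{\left(5 \left(-1\right),-10 \right)} \left(-144 + 15\right) = \left(3 + 5 \left(-1\right)\right) \left(-144 + 15\right) = \left(3 - 5\right) \left(-129\right) = \left(-2\right) \left(-129\right) = 258$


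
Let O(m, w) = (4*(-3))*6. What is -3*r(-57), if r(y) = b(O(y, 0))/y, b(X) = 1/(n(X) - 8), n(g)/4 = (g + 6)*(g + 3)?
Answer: 1/345952 ≈ 2.8906e-6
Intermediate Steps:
n(g) = 4*(3 + g)*(6 + g) (n(g) = 4*((g + 6)*(g + 3)) = 4*((6 + g)*(3 + g)) = 4*((3 + g)*(6 + g)) = 4*(3 + g)*(6 + g))
O(m, w) = -72 (O(m, w) = -12*6 = -72)
b(X) = 1/(64 + 4*X**2 + 36*X) (b(X) = 1/((72 + 4*X**2 + 36*X) - 8) = 1/(64 + 4*X**2 + 36*X))
r(y) = 1/(18208*y) (r(y) = (1/(4*(16 + (-72)**2 + 9*(-72))))/y = (1/(4*(16 + 5184 - 648)))/y = ((1/4)/4552)/y = ((1/4)*(1/4552))/y = 1/(18208*y))
-3*r(-57) = -3/(18208*(-57)) = -3*(-1)/(18208*57) = -3*(-1/1037856) = 1/345952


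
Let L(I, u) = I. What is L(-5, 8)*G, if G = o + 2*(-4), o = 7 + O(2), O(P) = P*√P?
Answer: 5 - 10*√2 ≈ -9.1421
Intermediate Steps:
O(P) = P^(3/2)
o = 7 + 2*√2 (o = 7 + 2^(3/2) = 7 + 2*√2 ≈ 9.8284)
G = -1 + 2*√2 (G = (7 + 2*√2) + 2*(-4) = (7 + 2*√2) - 8 = -1 + 2*√2 ≈ 1.8284)
L(-5, 8)*G = -5*(-1 + 2*√2) = 5 - 10*√2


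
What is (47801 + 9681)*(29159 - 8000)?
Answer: 1216261638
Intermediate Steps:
(47801 + 9681)*(29159 - 8000) = 57482*21159 = 1216261638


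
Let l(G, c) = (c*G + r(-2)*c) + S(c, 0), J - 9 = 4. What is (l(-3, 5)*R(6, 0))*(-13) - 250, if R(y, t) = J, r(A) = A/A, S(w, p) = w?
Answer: 595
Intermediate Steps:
r(A) = 1
J = 13 (J = 9 + 4 = 13)
l(G, c) = 2*c + G*c (l(G, c) = (c*G + 1*c) + c = (G*c + c) + c = (c + G*c) + c = 2*c + G*c)
R(y, t) = 13
(l(-3, 5)*R(6, 0))*(-13) - 250 = ((5*(2 - 3))*13)*(-13) - 250 = ((5*(-1))*13)*(-13) - 250 = -5*13*(-13) - 250 = -65*(-13) - 250 = 845 - 250 = 595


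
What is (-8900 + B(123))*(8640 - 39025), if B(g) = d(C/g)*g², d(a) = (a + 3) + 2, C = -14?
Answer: -1975723855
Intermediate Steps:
d(a) = 5 + a (d(a) = (3 + a) + 2 = 5 + a)
B(g) = g²*(5 - 14/g) (B(g) = (5 - 14/g)*g² = g²*(5 - 14/g))
(-8900 + B(123))*(8640 - 39025) = (-8900 + 123*(-14 + 5*123))*(8640 - 39025) = (-8900 + 123*(-14 + 615))*(-30385) = (-8900 + 123*601)*(-30385) = (-8900 + 73923)*(-30385) = 65023*(-30385) = -1975723855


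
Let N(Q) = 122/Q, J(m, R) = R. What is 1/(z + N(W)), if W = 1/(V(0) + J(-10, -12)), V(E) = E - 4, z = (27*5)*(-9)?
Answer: -1/3167 ≈ -0.00031576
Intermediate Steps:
z = -1215 (z = 135*(-9) = -1215)
V(E) = -4 + E
W = -1/16 (W = 1/((-4 + 0) - 12) = 1/(-4 - 12) = 1/(-16) = -1/16 ≈ -0.062500)
1/(z + N(W)) = 1/(-1215 + 122/(-1/16)) = 1/(-1215 + 122*(-16)) = 1/(-1215 - 1952) = 1/(-3167) = -1/3167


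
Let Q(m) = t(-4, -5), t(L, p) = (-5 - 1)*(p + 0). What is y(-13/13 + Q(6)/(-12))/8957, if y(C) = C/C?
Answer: 1/8957 ≈ 0.00011164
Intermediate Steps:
t(L, p) = -6*p
Q(m) = 30 (Q(m) = -6*(-5) = 30)
y(C) = 1
y(-13/13 + Q(6)/(-12))/8957 = 1/8957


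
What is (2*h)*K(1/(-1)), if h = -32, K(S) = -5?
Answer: 320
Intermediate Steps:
(2*h)*K(1/(-1)) = (2*(-32))*(-5) = -64*(-5) = 320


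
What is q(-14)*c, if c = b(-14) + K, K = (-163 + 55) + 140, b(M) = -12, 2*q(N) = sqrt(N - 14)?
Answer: 20*I*sqrt(7) ≈ 52.915*I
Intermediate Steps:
q(N) = sqrt(-14 + N)/2 (q(N) = sqrt(N - 14)/2 = sqrt(-14 + N)/2)
K = 32 (K = -108 + 140 = 32)
c = 20 (c = -12 + 32 = 20)
q(-14)*c = (sqrt(-14 - 14)/2)*20 = (sqrt(-28)/2)*20 = ((2*I*sqrt(7))/2)*20 = (I*sqrt(7))*20 = 20*I*sqrt(7)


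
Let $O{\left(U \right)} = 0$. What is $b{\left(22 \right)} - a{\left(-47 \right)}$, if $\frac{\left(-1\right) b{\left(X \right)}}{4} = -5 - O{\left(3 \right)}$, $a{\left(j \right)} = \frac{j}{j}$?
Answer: $19$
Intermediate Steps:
$a{\left(j \right)} = 1$
$b{\left(X \right)} = 20$ ($b{\left(X \right)} = - 4 \left(-5 - 0\right) = - 4 \left(-5 + 0\right) = \left(-4\right) \left(-5\right) = 20$)
$b{\left(22 \right)} - a{\left(-47 \right)} = 20 - 1 = 19$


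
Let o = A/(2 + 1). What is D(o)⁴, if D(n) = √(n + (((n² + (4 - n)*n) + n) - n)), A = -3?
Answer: 25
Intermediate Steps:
o = -1 (o = -3/(2 + 1) = -3/3 = -3*⅓ = -1)
D(n) = √(n + n² + n*(4 - n)) (D(n) = √(n + (((n² + n*(4 - n)) + n) - n)) = √(n + ((n + n² + n*(4 - n)) - n)) = √(n + (n² + n*(4 - n))) = √(n + n² + n*(4 - n)))
D(o)⁴ = (√5*√(-1))⁴ = (√5*I)⁴ = (I*√5)⁴ = 25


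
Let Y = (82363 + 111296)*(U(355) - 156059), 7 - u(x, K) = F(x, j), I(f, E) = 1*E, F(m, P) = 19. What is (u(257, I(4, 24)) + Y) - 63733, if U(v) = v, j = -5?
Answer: -30153544681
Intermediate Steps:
I(f, E) = E
u(x, K) = -12 (u(x, K) = 7 - 1*19 = 7 - 19 = -12)
Y = -30153480936 (Y = (82363 + 111296)*(355 - 156059) = 193659*(-155704) = -30153480936)
(u(257, I(4, 24)) + Y) - 63733 = (-12 - 30153480936) - 63733 = -30153480948 - 63733 = -30153544681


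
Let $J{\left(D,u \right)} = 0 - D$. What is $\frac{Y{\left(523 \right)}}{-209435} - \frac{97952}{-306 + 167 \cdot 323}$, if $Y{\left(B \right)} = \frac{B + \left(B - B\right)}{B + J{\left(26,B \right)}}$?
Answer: $- \frac{2039154575949}{1116564794765} \approx -1.8263$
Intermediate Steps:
$J{\left(D,u \right)} = - D$
$Y{\left(B \right)} = \frac{B}{-26 + B}$ ($Y{\left(B \right)} = \frac{B + \left(B - B\right)}{B - 26} = \frac{B + 0}{B - 26} = \frac{B}{-26 + B}$)
$\frac{Y{\left(523 \right)}}{-209435} - \frac{97952}{-306 + 167 \cdot 323} = \frac{523 \frac{1}{-26 + 523}}{-209435} - \frac{97952}{-306 + 167 \cdot 323} = \frac{523}{497} \left(- \frac{1}{209435}\right) - \frac{97952}{-306 + 53941} = 523 \cdot \frac{1}{497} \left(- \frac{1}{209435}\right) - \frac{97952}{53635} = \frac{523}{497} \left(- \frac{1}{209435}\right) - \frac{97952}{53635} = - \frac{523}{104089195} - \frac{97952}{53635} = - \frac{2039154575949}{1116564794765}$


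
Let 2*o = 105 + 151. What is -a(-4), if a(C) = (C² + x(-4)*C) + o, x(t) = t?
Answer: -160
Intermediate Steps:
o = 128 (o = (105 + 151)/2 = (½)*256 = 128)
a(C) = 128 + C² - 4*C (a(C) = (C² - 4*C) + 128 = 128 + C² - 4*C)
-a(-4) = -(128 + (-4)² - 4*(-4)) = -(128 + 16 + 16) = -1*160 = -160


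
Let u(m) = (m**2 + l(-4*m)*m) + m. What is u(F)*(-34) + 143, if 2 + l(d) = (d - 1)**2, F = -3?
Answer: 12077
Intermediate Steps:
l(d) = -2 + (-1 + d)**2 (l(d) = -2 + (d - 1)**2 = -2 + (-1 + d)**2)
u(m) = m + m**2 + m*(-2 + (-1 - 4*m)**2) (u(m) = (m**2 + (-2 + (-1 - 4*m)**2)*m) + m = (m**2 + m*(-2 + (-1 - 4*m)**2)) + m = m + m**2 + m*(-2 + (-1 - 4*m)**2))
u(F)*(-34) + 143 = ((-3)**2*(9 + 16*(-3)))*(-34) + 143 = (9*(9 - 48))*(-34) + 143 = (9*(-39))*(-34) + 143 = -351*(-34) + 143 = 11934 + 143 = 12077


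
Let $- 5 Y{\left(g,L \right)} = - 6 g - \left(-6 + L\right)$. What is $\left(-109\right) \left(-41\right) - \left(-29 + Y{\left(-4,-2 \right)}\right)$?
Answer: $\frac{22522}{5} \approx 4504.4$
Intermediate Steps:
$Y{\left(g,L \right)} = - \frac{6}{5} + \frac{L}{5} + \frac{6 g}{5}$ ($Y{\left(g,L \right)} = - \frac{- 6 g - \left(-6 + L\right)}{5} = - \frac{6 - L - 6 g}{5} = - \frac{6}{5} + \frac{L}{5} + \frac{6 g}{5}$)
$\left(-109\right) \left(-41\right) - \left(-29 + Y{\left(-4,-2 \right)}\right) = \left(-109\right) \left(-41\right) - \left(- \frac{151}{5} - \frac{24}{5} - \frac{2}{5}\right) = 4469 + \left(29 - \left(- \frac{6}{5} - \frac{2}{5} - \frac{24}{5}\right)\right) = 4469 + \left(29 - - \frac{32}{5}\right) = 4469 + \left(29 + \frac{32}{5}\right) = 4469 + \frac{177}{5} = \frac{22522}{5}$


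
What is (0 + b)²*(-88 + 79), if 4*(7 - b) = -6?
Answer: -2601/4 ≈ -650.25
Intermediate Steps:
b = 17/2 (b = 7 - ¼*(-6) = 7 + 3/2 = 17/2 ≈ 8.5000)
(0 + b)²*(-88 + 79) = (0 + 17/2)²*(-88 + 79) = (17/2)²*(-9) = (289/4)*(-9) = -2601/4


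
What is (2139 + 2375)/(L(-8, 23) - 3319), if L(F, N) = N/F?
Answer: -36112/26575 ≈ -1.3589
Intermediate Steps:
(2139 + 2375)/(L(-8, 23) - 3319) = (2139 + 2375)/(23/(-8) - 3319) = 4514/(23*(-⅛) - 3319) = 4514/(-23/8 - 3319) = 4514/(-26575/8) = 4514*(-8/26575) = -36112/26575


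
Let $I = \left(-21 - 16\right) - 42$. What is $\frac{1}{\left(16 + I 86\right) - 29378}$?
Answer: $- \frac{1}{36156} \approx -2.7658 \cdot 10^{-5}$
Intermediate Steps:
$I = -79$ ($I = \left(-21 - 16\right) - 42 = -37 - 42 = -79$)
$\frac{1}{\left(16 + I 86\right) - 29378} = \frac{1}{\left(16 - 6794\right) - 29378} = \frac{1}{-6778 - 29378} = \frac{1}{-36156} = - \frac{1}{36156}$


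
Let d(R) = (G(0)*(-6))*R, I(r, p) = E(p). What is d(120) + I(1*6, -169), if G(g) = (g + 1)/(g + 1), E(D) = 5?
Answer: -715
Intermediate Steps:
I(r, p) = 5
G(g) = 1 (G(g) = (1 + g)/(1 + g) = 1)
d(R) = -6*R (d(R) = (1*(-6))*R = -6*R)
d(120) + I(1*6, -169) = -6*120 + 5 = -720 + 5 = -715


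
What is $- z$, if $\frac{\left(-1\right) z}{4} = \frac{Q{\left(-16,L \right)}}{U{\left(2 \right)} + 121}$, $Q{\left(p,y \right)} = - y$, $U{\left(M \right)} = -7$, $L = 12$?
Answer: $- \frac{8}{19} \approx -0.42105$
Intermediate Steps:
$z = \frac{8}{19}$ ($z = - 4 \frac{\left(-1\right) 12}{-7 + 121} = - 4 \left(- \frac{12}{114}\right) = - 4 \left(\left(-12\right) \frac{1}{114}\right) = \left(-4\right) \left(- \frac{2}{19}\right) = \frac{8}{19} \approx 0.42105$)
$- z = \left(-1\right) \frac{8}{19} = - \frac{8}{19}$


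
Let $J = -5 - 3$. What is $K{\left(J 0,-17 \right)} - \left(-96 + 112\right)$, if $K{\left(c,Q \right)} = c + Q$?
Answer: $-33$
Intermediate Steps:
$J = -8$
$K{\left(c,Q \right)} = Q + c$
$K{\left(J 0,-17 \right)} - \left(-96 + 112\right) = \left(-17 - 0\right) - \left(-96 + 112\right) = \left(-17 + 0\right) - 16 = -17 - 16 = -33$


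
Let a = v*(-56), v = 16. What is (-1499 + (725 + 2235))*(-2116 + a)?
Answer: -4400532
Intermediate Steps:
a = -896 (a = 16*(-56) = -896)
(-1499 + (725 + 2235))*(-2116 + a) = (-1499 + (725 + 2235))*(-2116 - 896) = (-1499 + 2960)*(-3012) = 1461*(-3012) = -4400532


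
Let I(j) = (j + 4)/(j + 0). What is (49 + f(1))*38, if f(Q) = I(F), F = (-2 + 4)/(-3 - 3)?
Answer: 1444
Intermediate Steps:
F = -1/3 (F = 2/(-6) = 2*(-1/6) = -1/3 ≈ -0.33333)
I(j) = (4 + j)/j
f(Q) = -11 (f(Q) = (4 - 1/3)/(-1/3) = -3*11/3 = -11)
(49 + f(1))*38 = (49 - 11)*38 = 38*38 = 1444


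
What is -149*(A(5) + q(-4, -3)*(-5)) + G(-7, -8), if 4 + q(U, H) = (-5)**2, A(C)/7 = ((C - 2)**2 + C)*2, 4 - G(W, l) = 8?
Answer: -13563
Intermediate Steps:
G(W, l) = -4 (G(W, l) = 4 - 1*8 = 4 - 8 = -4)
A(C) = 14*C + 14*(-2 + C)**2 (A(C) = 7*(((C - 2)**2 + C)*2) = 7*(((-2 + C)**2 + C)*2) = 7*((C + (-2 + C)**2)*2) = 7*(2*C + 2*(-2 + C)**2) = 14*C + 14*(-2 + C)**2)
q(U, H) = 21 (q(U, H) = -4 + (-5)**2 = -4 + 25 = 21)
-149*(A(5) + q(-4, -3)*(-5)) + G(-7, -8) = -149*((14*5 + 14*(-2 + 5)**2) + 21*(-5)) - 4 = -149*((70 + 14*3**2) - 105) - 4 = -149*((70 + 14*9) - 105) - 4 = -149*((70 + 126) - 105) - 4 = -149*(196 - 105) - 4 = -149*91 - 4 = -13559 - 4 = -13563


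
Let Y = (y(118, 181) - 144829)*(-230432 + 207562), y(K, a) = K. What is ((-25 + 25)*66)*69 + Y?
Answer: 3309540570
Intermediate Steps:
Y = 3309540570 (Y = (118 - 144829)*(-230432 + 207562) = -144711*(-22870) = 3309540570)
((-25 + 25)*66)*69 + Y = ((-25 + 25)*66)*69 + 3309540570 = (0*66)*69 + 3309540570 = 0*69 + 3309540570 = 0 + 3309540570 = 3309540570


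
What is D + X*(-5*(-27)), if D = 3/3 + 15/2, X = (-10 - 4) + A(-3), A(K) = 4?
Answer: -2683/2 ≈ -1341.5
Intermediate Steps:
X = -10 (X = (-10 - 4) + 4 = -14 + 4 = -10)
D = 17/2 (D = 3*(1/3) + 15*(1/2) = 1 + 15/2 = 17/2 ≈ 8.5000)
D + X*(-5*(-27)) = 17/2 - (-50)*(-27) = 17/2 - 10*135 = 17/2 - 1350 = -2683/2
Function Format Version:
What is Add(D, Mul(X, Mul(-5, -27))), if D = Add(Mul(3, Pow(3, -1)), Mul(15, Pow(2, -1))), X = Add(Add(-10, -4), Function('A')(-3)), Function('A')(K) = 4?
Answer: Rational(-2683, 2) ≈ -1341.5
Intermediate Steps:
X = -10 (X = Add(Add(-10, -4), 4) = Add(-14, 4) = -10)
D = Rational(17, 2) (D = Add(Mul(3, Rational(1, 3)), Mul(15, Rational(1, 2))) = Add(1, Rational(15, 2)) = Rational(17, 2) ≈ 8.5000)
Add(D, Mul(X, Mul(-5, -27))) = Add(Rational(17, 2), Mul(-10, Mul(-5, -27))) = Add(Rational(17, 2), Mul(-10, 135)) = Add(Rational(17, 2), -1350) = Rational(-2683, 2)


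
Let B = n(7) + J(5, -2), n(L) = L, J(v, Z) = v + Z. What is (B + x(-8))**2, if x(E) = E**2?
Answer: 5476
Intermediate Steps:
J(v, Z) = Z + v
B = 10 (B = 7 + (-2 + 5) = 7 + 3 = 10)
(B + x(-8))**2 = (10 + (-8)**2)**2 = (10 + 64)**2 = 74**2 = 5476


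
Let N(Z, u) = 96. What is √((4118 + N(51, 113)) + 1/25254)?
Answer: √298615521742/8418 ≈ 64.915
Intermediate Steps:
√((4118 + N(51, 113)) + 1/25254) = √((4118 + 96) + 1/25254) = √(4214 + 1/25254) = √(106420357/25254) = √298615521742/8418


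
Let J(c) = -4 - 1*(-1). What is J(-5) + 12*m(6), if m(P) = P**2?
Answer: 429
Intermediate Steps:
J(c) = -3 (J(c) = -4 + 1 = -3)
J(-5) + 12*m(6) = -3 + 12*6**2 = -3 + 12*36 = -3 + 432 = 429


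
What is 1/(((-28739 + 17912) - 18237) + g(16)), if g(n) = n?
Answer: -1/29048 ≈ -3.4426e-5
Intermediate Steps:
1/(((-28739 + 17912) - 18237) + g(16)) = 1/(((-28739 + 17912) - 18237) + 16) = 1/((-10827 - 18237) + 16) = 1/(-29064 + 16) = 1/(-29048) = -1/29048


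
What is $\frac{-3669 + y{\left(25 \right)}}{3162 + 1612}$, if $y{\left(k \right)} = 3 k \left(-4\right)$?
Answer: $- \frac{567}{682} \approx -0.83138$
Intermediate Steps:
$y{\left(k \right)} = - 12 k$
$\frac{-3669 + y{\left(25 \right)}}{3162 + 1612} = \frac{-3669 - 300}{3162 + 1612} = \frac{-3669 - 300}{4774} = \left(-3969\right) \frac{1}{4774} = - \frac{567}{682}$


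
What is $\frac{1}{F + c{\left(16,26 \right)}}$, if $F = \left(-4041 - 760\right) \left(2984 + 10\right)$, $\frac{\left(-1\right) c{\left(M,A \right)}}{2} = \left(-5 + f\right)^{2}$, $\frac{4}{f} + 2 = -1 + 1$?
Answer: $- \frac{1}{14374292} \approx -6.9569 \cdot 10^{-8}$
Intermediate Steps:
$f = -2$ ($f = \frac{4}{-2 + \left(-1 + 1\right)} = \frac{4}{-2 + 0} = \frac{4}{-2} = 4 \left(- \frac{1}{2}\right) = -2$)
$c{\left(M,A \right)} = -98$ ($c{\left(M,A \right)} = - 2 \left(-5 - 2\right)^{2} = - 2 \left(-7\right)^{2} = \left(-2\right) 49 = -98$)
$F = -14374194$ ($F = \left(-4801\right) 2994 = -14374194$)
$\frac{1}{F + c{\left(16,26 \right)}} = \frac{1}{-14374194 - 98} = \frac{1}{-14374292} = - \frac{1}{14374292}$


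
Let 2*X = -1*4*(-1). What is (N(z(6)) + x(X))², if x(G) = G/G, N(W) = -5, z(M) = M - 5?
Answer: 16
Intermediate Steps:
z(M) = -5 + M
X = 2 (X = (-1*4*(-1))/2 = (-4*(-1))/2 = (½)*4 = 2)
x(G) = 1
(N(z(6)) + x(X))² = (-5 + 1)² = (-4)² = 16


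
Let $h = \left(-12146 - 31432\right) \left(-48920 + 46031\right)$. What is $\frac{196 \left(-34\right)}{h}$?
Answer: $- \frac{3332}{62948421} \approx -5.2932 \cdot 10^{-5}$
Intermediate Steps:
$h = 125896842$ ($h = \left(-43578\right) \left(-2889\right) = 125896842$)
$\frac{196 \left(-34\right)}{h} = \frac{196 \left(-34\right)}{125896842} = \left(-6664\right) \frac{1}{125896842} = - \frac{3332}{62948421}$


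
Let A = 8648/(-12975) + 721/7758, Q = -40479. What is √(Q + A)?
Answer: I*√202546706095703678/2236890 ≈ 201.2*I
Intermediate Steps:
A = -19245403/33553350 (A = 8648*(-1/12975) + 721*(1/7758) = -8648/12975 + 721/7758 = -19245403/33553350 ≈ -0.57358)
√(Q + A) = √(-40479 - 19245403/33553350) = √(-1358225300053/33553350) = I*√202546706095703678/2236890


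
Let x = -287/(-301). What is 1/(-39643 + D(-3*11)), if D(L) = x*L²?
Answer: -43/1660000 ≈ -2.5904e-5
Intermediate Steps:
x = 41/43 (x = -287*(-1/301) = 41/43 ≈ 0.95349)
D(L) = 41*L²/43
1/(-39643 + D(-3*11)) = 1/(-39643 + 41*(-3*11)²/43) = 1/(-39643 + (41/43)*(-33)²) = 1/(-39643 + (41/43)*1089) = 1/(-39643 + 44649/43) = 1/(-1660000/43) = -43/1660000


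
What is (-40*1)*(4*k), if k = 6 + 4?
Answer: -1600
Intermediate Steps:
k = 10
(-40*1)*(4*k) = (-40*1)*(4*10) = -40*40 = -1600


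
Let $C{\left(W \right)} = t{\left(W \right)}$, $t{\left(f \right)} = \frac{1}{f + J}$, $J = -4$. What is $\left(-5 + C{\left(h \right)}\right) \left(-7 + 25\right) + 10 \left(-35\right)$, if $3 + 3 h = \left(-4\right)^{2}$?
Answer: $-386$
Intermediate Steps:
$t{\left(f \right)} = \frac{1}{-4 + f}$ ($t{\left(f \right)} = \frac{1}{f - 4} = \frac{1}{-4 + f}$)
$h = \frac{13}{3}$ ($h = -1 + \frac{\left(-4\right)^{2}}{3} = -1 + \frac{1}{3} \cdot 16 = -1 + \frac{16}{3} = \frac{13}{3} \approx 4.3333$)
$C{\left(W \right)} = \frac{1}{-4 + W}$
$\left(-5 + C{\left(h \right)}\right) \left(-7 + 25\right) + 10 \left(-35\right) = \left(-5 + \frac{1}{-4 + \frac{13}{3}}\right) \left(-7 + 25\right) + 10 \left(-35\right) = \left(-5 + \frac{1}{\frac{1}{3}}\right) 18 - 350 = \left(-5 + 3\right) 18 - 350 = \left(-2\right) 18 - 350 = -36 - 350 = -386$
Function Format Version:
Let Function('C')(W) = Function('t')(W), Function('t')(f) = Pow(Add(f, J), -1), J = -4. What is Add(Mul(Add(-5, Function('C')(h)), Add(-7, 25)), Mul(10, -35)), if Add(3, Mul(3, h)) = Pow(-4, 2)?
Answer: -386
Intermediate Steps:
Function('t')(f) = Pow(Add(-4, f), -1) (Function('t')(f) = Pow(Add(f, -4), -1) = Pow(Add(-4, f), -1))
h = Rational(13, 3) (h = Add(-1, Mul(Rational(1, 3), Pow(-4, 2))) = Add(-1, Mul(Rational(1, 3), 16)) = Add(-1, Rational(16, 3)) = Rational(13, 3) ≈ 4.3333)
Function('C')(W) = Pow(Add(-4, W), -1)
Add(Mul(Add(-5, Function('C')(h)), Add(-7, 25)), Mul(10, -35)) = Add(Mul(Add(-5, Pow(Add(-4, Rational(13, 3)), -1)), Add(-7, 25)), Mul(10, -35)) = Add(Mul(Add(-5, Pow(Rational(1, 3), -1)), 18), -350) = Add(Mul(Add(-5, 3), 18), -350) = Add(Mul(-2, 18), -350) = Add(-36, -350) = -386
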